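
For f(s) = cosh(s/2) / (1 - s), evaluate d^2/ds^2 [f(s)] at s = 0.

Expand each factor separately, then convolve coefficients.
The coefficient of s^2 in the expansion is 9/8, so f′′(0) = 2! * (9/8) = 9/4.

9/4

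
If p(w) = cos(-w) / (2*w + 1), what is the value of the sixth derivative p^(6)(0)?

Multiply the numerator's expansion by the denominator's geometric series.
From the series, [w^6] p = 40439/720; multiply by 6! = 720 to get 40439.

40439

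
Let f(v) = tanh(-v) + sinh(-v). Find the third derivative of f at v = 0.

1

Add the two expansions coefficient-wise.
The coefficient of v^3 in the expansion is 1/6, so f′′′(0) = 3! * (1/6) = 1.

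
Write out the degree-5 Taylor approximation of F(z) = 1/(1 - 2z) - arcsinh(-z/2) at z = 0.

40963*z^5/1280 + 16*z^4 + 383*z^3/48 + 4*z^2 + 5*z/2 + 1

Add the two expansions coefficient-wise.
F(0) = 1
F′(0) = 5/2
F′′(0) = 8
F′′′(0) = 383/8
F^(4)(0) = 384
F^(5)(0) = 122889/32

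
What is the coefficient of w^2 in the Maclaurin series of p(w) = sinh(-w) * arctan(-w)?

Multiply the two series term by term and collect like powers.

1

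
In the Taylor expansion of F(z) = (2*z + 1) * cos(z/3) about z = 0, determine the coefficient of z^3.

-1/9

Shift and add copies of the series according to the polynomial's terms.
[z^0] = 1;  [z^1] = 2;  [z^2] = -1/18;  [z^3] = -1/9.
So c_3 = F′′′(0)/3! = -1/9.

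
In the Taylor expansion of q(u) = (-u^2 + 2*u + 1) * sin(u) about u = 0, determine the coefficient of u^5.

Distribute the polynomial across the series and collect like powers.

7/40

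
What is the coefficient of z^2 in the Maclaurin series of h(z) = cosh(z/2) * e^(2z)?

17/8

Take the Cauchy product of the two expansions.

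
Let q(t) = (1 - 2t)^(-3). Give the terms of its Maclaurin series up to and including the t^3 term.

80*t^3 + 24*t^2 + 6*t + 1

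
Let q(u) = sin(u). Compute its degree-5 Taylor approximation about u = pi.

-(u - pi)^5/120 + (u - pi)^3/6 - (u - pi)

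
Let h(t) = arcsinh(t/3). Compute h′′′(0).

-1/27

From the series, [t^3] h = -1/162; multiply by 3! = 6 to get -1/27.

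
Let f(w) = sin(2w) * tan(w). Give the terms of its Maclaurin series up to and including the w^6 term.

Write out both Maclaurin series and multiply, keeping only the needed powers.
f(0) = 0
f′(0) = 0
f′′(0) = 4
f′′′(0) = 0
f^(4)(0) = -16
f^(5)(0) = 0
f^(6)(0) = 64
Dividing each by k! gives the coefficients c_0, ..., c_6.

4*w^6/45 - 2*w^4/3 + 2*w^2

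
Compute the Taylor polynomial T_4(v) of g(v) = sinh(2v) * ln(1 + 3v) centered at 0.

Take the Cauchy product of the two expansions.
g(0) = 0
g′(0) = 0
g′′(0) = 12
g′′′(0) = -54
g^(4)(0) = 528

22*v^4 - 9*v^3 + 6*v^2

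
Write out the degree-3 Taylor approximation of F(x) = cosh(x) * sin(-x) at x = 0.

-x^3/3 - x

Expand each factor separately, then convolve coefficients.
[x^0] = 0;  [x^1] = -1;  [x^2] = 0;  [x^3] = -1/3.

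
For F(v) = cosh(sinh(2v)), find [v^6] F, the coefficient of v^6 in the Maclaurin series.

Plug the Maclaurin series of the inner function into that of the outer and collect terms.
[v^0] = 1;  [v^1] = 0;  [v^2] = 2;  [v^3] = 0;  [v^4] = 10/3;  [v^5] = 0;  [v^6] = 148/45.
So c_6 = F^(6)(0)/6! = 148/45.

148/45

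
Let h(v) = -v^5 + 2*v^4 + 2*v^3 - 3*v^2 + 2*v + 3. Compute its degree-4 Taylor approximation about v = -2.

12*(v + 2)^4 - 54*(v + 2)^3 + 113*(v + 2)^2 - 106*(v + 2) + 35

h(-2) = 35
h′(-2) = -106
h′′(-2) = 226
h′′′(-2) = -324
h^(4)(-2) = 288
Dividing each by k! gives the coefficients c_0, ..., c_4.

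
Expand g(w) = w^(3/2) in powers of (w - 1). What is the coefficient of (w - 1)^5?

g(1) = 1
g′(1) = 3/2
g′′(1) = 3/4
g′′′(1) = -3/8
g^(4)(1) = 9/16
g^(5)(1) = -45/32
The Taylor polynomial is Σ g^(k)(1)/k! · (w - 1)^k.

-3/256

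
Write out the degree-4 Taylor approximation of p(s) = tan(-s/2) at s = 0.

p(0) = 0
p′(0) = -1/2
p′′(0) = 0
p′′′(0) = -1/4
p^(4)(0) = 0
The Taylor polynomial is Σ p^(k)(0)/k! · s^k.

-s^3/24 - s/2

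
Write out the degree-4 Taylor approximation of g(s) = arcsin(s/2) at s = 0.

s^3/48 + s/2

g(0) = 0
g′(0) = 1/2
g′′(0) = 0
g′′′(0) = 1/8
g^(4)(0) = 0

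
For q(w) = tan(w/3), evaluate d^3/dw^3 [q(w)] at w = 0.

2/27

The coefficient of w^3 in the expansion is 1/81, so q′′′(0) = 3! * (1/81) = 2/27.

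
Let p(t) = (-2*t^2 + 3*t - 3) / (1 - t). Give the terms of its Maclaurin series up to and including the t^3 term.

Multiply each power in the prefactor through the base expansion.
p(0) = -3
p′(0) = 0
p′′(0) = -4
p′′′(0) = -12
Then c_k = p^(k)(0)/k! gives each Taylor coefficient.

-2*t^3 - 2*t^2 - 3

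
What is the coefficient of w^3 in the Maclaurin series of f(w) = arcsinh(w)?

[w^0] = 0;  [w^1] = 1;  [w^2] = 0;  [w^3] = -1/6.

-1/6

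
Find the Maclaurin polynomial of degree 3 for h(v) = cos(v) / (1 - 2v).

Multiply the two series term by term and collect like powers.
[v^0] = 1;  [v^1] = 2;  [v^2] = 7/2;  [v^3] = 7.

7*v^3 + 7*v^2/2 + 2*v + 1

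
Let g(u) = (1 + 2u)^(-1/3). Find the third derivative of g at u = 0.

The coefficient of u^3 in the expansion is -112/81, so g′′′(0) = 3! * (-112/81) = -224/27.

-224/27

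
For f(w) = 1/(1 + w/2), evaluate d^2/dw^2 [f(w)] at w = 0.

Use the known series and substitute for the argument.
The coefficient of w^2 in the expansion is 1/4, so f′′(0) = 2! * (1/4) = 1/2.

1/2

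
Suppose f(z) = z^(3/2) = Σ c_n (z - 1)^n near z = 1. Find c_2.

3/8

[(z - 1)^0] = 1;  [(z - 1)^1] = 3/2;  [(z - 1)^2] = 3/8.
So c_2 = f′′(1)/2! = 3/8.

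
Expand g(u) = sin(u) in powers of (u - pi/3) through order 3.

-(u - pi/3)^3/12 - sqrt(3)*(u - pi/3)^2/4 + (u - pi/3)/2 + sqrt(3)/2

[(u - pi/3)^0] = sqrt(3)/2;  [(u - pi/3)^1] = 1/2;  [(u - pi/3)^2] = -sqrt(3)/4;  [(u - pi/3)^3] = -1/12.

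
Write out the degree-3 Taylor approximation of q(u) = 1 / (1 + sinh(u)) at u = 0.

-7*u^3/6 + u^2 - u + 1

Write 1/(1+u) = 1 - u + u^2 - u^3 + ... and substitute the series for u.
q(0) = 1
q′(0) = -1
q′′(0) = 2
q′′′(0) = -7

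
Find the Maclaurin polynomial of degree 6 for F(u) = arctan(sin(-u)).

-3*u^5/8 + u^3/2 - u

Let u equal the inner series; expand the outer function in u and truncate.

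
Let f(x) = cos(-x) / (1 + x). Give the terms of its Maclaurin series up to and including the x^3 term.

Take the Cauchy product of the two expansions.

-x^3/2 + x^2/2 - x + 1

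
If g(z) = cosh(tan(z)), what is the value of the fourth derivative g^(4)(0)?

9

Compose series: expand the inner function first, then feed it into the outer expansion.
From the series, [z^4] g = 3/8; multiply by 4! = 24 to get 9.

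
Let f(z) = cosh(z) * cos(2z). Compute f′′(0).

-3

Write out both Maclaurin series and multiply, keeping only the needed powers.
From the series, [z^2] f = -3/2; multiply by 2! = 2 to get -3.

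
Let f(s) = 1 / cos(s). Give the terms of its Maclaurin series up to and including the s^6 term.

61*s^6/720 + 5*s^4/24 + s^2/2 + 1

Divide the numerator series by the denominator series (power-series long division).
f(0) = 1
f′(0) = 0
f′′(0) = 1
f′′′(0) = 0
f^(4)(0) = 5
f^(5)(0) = 0
f^(6)(0) = 61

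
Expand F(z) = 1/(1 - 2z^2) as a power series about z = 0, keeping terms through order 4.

F(0) = 1
F′(0) = 0
F′′(0) = 4
F′′′(0) = 0
F^(4)(0) = 96

4*z^4 + 2*z^2 + 1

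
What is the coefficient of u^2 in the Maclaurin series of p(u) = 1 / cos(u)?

Divide the numerator series by the denominator series (power-series long division).
p(0) = 1
p′(0) = 0
p′′(0) = 1
The Taylor polynomial is Σ p^(k)(0)/k! · u^k.

1/2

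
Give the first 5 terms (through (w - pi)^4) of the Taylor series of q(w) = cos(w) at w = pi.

-(w - pi)^4/24 + (w - pi)^2/2 - 1

q(pi) = -1
q′(pi) = 0
q′′(pi) = 1
q′′′(pi) = 0
q^(4)(pi) = -1
Then c_k = q^(k)(pi)/k! gives each Taylor coefficient.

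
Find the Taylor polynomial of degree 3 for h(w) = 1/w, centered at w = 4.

Compute the successive derivatives at the expansion point and divide by k!.

-(w - 4)^3/256 + (w - 4)^2/64 - (w - 4)/16 + 1/4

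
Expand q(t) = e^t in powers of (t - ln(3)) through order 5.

(t - ln(3))^5/40 + (t - ln(3))^4/8 + (t - ln(3))^3/2 + 3*(t - ln(3))^2/2 + 3*(t - ln(3)) + 3

[(t - ln(3))^0] = 3;  [(t - ln(3))^1] = 3;  [(t - ln(3))^2] = 3/2;  [(t - ln(3))^3] = 1/2;  [(t - ln(3))^4] = 1/8;  [(t - ln(3))^5] = 1/40.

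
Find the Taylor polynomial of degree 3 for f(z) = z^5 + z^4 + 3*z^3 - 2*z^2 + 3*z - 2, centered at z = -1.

9*(z + 1)^3 - 15*(z + 1)^2 + 17*(z + 1) - 10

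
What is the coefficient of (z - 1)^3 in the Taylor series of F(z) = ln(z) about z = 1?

F(1) = 0
F′(1) = 1
F′′(1) = -1
F′′′(1) = 2

1/3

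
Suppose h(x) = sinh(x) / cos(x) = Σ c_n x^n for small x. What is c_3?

Divide the numerator series by the denominator series (power-series long division).

2/3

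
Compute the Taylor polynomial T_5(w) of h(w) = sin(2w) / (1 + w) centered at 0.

Write out both Maclaurin series and multiply, keeping only the needed powers.
[w^0] = 0;  [w^1] = 2;  [w^2] = -2;  [w^3] = 2/3;  [w^4] = -2/3;  [w^5] = 14/15.

14*w^5/15 - 2*w^4/3 + 2*w^3/3 - 2*w^2 + 2*w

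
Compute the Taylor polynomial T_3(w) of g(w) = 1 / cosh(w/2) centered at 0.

Write the quotient as an unknown series and match coefficients against numerator = denominator · series.
[w^0] = 1;  [w^1] = 0;  [w^2] = -1/8;  [w^3] = 0.

1 - w^2/8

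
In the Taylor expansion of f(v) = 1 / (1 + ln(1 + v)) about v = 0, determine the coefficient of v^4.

Use the geometric series for the reciprocal, then substitute.

11/3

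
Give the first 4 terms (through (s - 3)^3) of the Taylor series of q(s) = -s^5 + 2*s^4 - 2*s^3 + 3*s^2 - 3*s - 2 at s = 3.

q(3) = -119
q′(3) = -228
q′′(3) = -354
q′′′(3) = -408
Then c_k = q^(k)(3)/k! gives each Taylor coefficient.

-68*(s - 3)^3 - 177*(s - 3)^2 - 228*(s - 3) - 119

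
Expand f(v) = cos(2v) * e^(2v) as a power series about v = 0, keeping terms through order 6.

Expand each factor separately, then convolve coefficients.
[v^0] = 1;  [v^1] = 2;  [v^2] = 0;  [v^3] = -8/3;  [v^4] = -8/3;  [v^5] = -16/15;  [v^6] = 0.

-16*v^5/15 - 8*v^4/3 - 8*v^3/3 + 2*v + 1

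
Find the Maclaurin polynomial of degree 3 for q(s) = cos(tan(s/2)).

1 - s^2/8

Substitute the inner expansion into the outer series and collect powers.
[s^0] = 1;  [s^1] = 0;  [s^2] = -1/8;  [s^3] = 0.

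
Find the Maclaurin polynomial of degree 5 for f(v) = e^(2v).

4*v^5/15 + 2*v^4/3 + 4*v^3/3 + 2*v^2 + 2*v + 1

f(0) = 1
f′(0) = 2
f′′(0) = 4
f′′′(0) = 8
f^(4)(0) = 16
f^(5)(0) = 32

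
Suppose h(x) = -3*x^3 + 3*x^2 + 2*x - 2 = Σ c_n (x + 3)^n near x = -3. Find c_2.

h(-3) = 100
h′(-3) = -97
h′′(-3) = 60
So c_2 = h′′(-3)/2! = 30.

30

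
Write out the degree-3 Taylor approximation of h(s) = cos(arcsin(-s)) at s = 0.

Compose series: expand the inner function first, then feed it into the outer expansion.

1 - s^2/2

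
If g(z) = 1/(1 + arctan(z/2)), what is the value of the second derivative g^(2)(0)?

Plug the Maclaurin series of the inner function into that of the outer and collect terms.
From the series, [z^2] g = 1/4; multiply by 2! = 2 to get 1/2.

1/2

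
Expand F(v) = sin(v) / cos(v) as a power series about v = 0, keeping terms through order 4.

v^3/3 + v

Write the quotient as an unknown series and match coefficients against numerator = denominator · series.
[v^0] = 0;  [v^1] = 1;  [v^2] = 0;  [v^3] = 1/3;  [v^4] = 0.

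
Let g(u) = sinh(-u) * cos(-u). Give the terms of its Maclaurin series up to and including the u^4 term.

u^3/3 - u

Expand each factor separately, then convolve coefficients.
g(0) = 0
g′(0) = -1
g′′(0) = 0
g′′′(0) = 2
g^(4)(0) = 0
The Taylor polynomial is Σ g^(k)(0)/k! · u^k.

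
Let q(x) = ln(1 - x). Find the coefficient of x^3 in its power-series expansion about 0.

-1/3

Use the known series and substitute for the argument.
q(0) = 0
q′(0) = -1
q′′(0) = -1
q′′′(0) = -2
So c_3 = q′′′(0)/3! = -1/3.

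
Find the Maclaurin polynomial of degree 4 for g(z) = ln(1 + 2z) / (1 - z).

Expand each factor separately, then convolve coefficients.

-4*z^4/3 + 8*z^3/3 + 2*z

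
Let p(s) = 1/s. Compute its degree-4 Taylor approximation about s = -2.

-(s + 2)^4/32 - (s + 2)^3/16 - (s + 2)^2/8 - (s + 2)/4 - 1/2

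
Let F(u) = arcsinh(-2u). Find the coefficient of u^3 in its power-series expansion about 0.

4/3

Differentiate repeatedly and evaluate at the center.
So c_3 = F′′′(0)/3! = 4/3.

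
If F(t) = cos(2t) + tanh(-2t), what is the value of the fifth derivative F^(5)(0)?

-512

Expand each term separately and add.
The coefficient of t^5 in the expansion is -64/15, so F^(5)(0) = 5! * (-64/15) = -512.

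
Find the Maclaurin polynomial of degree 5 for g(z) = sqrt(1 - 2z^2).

Differentiate repeatedly and evaluate at the center.
g(0) = 1
g′(0) = 0
g′′(0) = -2
g′′′(0) = 0
g^(4)(0) = -12
g^(5)(0) = 0

-z^4/2 - z^2 + 1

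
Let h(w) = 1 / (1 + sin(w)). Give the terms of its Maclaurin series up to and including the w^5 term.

Write 1/(1+u) = 1 - u + u^2 - u^3 + ... and substitute the series for u.
h(0) = 1
h′(0) = -1
h′′(0) = 2
h′′′(0) = -5
h^(4)(0) = 16
h^(5)(0) = -61

-61*w^5/120 + 2*w^4/3 - 5*w^3/6 + w^2 - w + 1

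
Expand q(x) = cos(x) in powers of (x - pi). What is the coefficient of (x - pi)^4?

[(x - pi)^0] = -1;  [(x - pi)^1] = 0;  [(x - pi)^2] = 1/2;  [(x - pi)^3] = 0;  [(x - pi)^4] = -1/24.

-1/24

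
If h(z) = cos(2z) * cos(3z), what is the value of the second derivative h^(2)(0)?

Expand each factor separately, then convolve coefficients.
The coefficient of z^2 in the expansion is -13/2, so h′′(0) = 2! * (-13/2) = -13.

-13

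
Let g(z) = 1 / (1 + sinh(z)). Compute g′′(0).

2

Write 1/(1+u) = 1 - u + u^2 - u^3 + ... and substitute the series for u.
From the series, [z^2] g = 1; multiply by 2! = 2 to get 2.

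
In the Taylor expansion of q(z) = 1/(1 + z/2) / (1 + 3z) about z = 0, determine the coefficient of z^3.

Write out both Maclaurin series and multiply, keeping only the needed powers.
q(0) = 1
q′(0) = -7/2
q′′(0) = 43/2
q′′′(0) = -777/4
So c_3 = q′′′(0)/3! = -259/8.

-259/8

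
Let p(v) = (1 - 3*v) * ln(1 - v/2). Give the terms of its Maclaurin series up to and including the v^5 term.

13*v^5/320 + 7*v^4/64 + v^3/3 + 11*v^2/8 - v/2

Shift and add copies of the series according to the polynomial's terms.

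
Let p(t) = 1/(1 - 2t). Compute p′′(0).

8

Differentiate repeatedly and evaluate at the center.
From the series, [t^2] p = 4; multiply by 2! = 2 to get 8.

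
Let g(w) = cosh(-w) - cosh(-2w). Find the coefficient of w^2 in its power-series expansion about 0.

Combine the two series term by term.

-3/2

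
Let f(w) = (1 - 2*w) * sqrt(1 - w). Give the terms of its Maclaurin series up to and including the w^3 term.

Multiply each power in the prefactor through the base expansion.
f(0) = 1
f′(0) = -5/2
f′′(0) = 7/4
f′′′(0) = 9/8

3*w^3/16 + 7*w^2/8 - 5*w/2 + 1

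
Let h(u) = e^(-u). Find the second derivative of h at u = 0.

From the series, [u^2] h = 1/2; multiply by 2! = 2 to get 1.

1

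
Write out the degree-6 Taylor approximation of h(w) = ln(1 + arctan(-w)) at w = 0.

Let u equal the inner series; expand the outer function in u and truncate.
h(0) = 0
h′(0) = -1
h′′(0) = -1
h′′′(0) = 0
h^(4)(0) = 2
h^(5)(0) = -8
h^(6)(0) = -64

-4*w^6/45 - w^5/15 + w^4/12 - w^2/2 - w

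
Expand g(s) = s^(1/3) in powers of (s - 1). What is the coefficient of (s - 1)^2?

[(s - 1)^0] = 1;  [(s - 1)^1] = 1/3;  [(s - 1)^2] = -1/9.

-1/9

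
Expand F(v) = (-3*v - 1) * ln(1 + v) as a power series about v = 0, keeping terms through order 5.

Distribute the polynomial across the series and collect like powers.
F(0) = 0
F′(0) = -1
F′′(0) = -5
F′′′(0) = 7
F^(4)(0) = -18
F^(5)(0) = 66
Then c_k = F^(k)(0)/k! gives each Taylor coefficient.

11*v^5/20 - 3*v^4/4 + 7*v^3/6 - 5*v^2/2 - v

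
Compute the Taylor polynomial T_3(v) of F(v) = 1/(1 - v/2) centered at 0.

v^3/8 + v^2/4 + v/2 + 1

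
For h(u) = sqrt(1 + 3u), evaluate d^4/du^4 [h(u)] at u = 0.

Use the known series and substitute for the argument.
From the series, [u^4] h = -405/128; multiply by 4! = 24 to get -1215/16.

-1215/16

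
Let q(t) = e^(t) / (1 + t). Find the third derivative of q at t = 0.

Write out both Maclaurin series and multiply, keeping only the needed powers.
The coefficient of t^3 in the expansion is -1/3, so q′′′(0) = 3! * (-1/3) = -2.

-2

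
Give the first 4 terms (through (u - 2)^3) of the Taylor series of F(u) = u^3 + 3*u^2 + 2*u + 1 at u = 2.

(u - 2)^3 + 9*(u - 2)^2 + 26*(u - 2) + 25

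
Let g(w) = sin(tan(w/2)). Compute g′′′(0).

Let u equal the inner series; expand the outer function in u and truncate.
From the series, [w^3] g = 1/48; multiply by 3! = 6 to get 1/8.

1/8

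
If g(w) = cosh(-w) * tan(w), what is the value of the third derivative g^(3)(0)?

5

Multiply the two series term by term and collect like powers.
The coefficient of w^3 in the expansion is 5/6, so g′′′(0) = 3! * (5/6) = 5.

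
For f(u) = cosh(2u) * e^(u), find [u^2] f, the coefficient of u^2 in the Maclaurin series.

5/2

Write out both Maclaurin series and multiply, keeping only the needed powers.
f(0) = 1
f′(0) = 1
f′′(0) = 5
So c_2 = f′′(0)/2! = 5/2.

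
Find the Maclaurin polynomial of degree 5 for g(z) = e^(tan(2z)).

Substitute the inner expansion into the outer series and collect powers.
g(0) = 1
g′(0) = 2
g′′(0) = 4
g′′′(0) = 24
g^(4)(0) = 144
g^(5)(0) = 1184
The Taylor polynomial is Σ g^(k)(0)/k! · z^k.

148*z^5/15 + 6*z^4 + 4*z^3 + 2*z^2 + 2*z + 1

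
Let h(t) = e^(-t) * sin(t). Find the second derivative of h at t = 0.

Write out both Maclaurin series and multiply, keeping only the needed powers.
The coefficient of t^2 in the expansion is -1, so h′′(0) = 2! * (-1) = -2.

-2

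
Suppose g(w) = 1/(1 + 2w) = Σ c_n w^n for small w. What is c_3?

-8

Differentiate repeatedly and evaluate at the center.
g(0) = 1
g′(0) = -2
g′′(0) = 8
g′′′(0) = -48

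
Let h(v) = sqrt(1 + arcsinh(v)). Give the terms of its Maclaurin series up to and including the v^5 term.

43*v^5/1280 + v^4/384 - v^3/48 - v^2/8 + v/2 + 1

Plug the Maclaurin series of the inner function into that of the outer and collect terms.
h(0) = 1
h′(0) = 1/2
h′′(0) = -1/4
h′′′(0) = -1/8
h^(4)(0) = 1/16
h^(5)(0) = 129/32
Then c_k = h^(k)(0)/k! gives each Taylor coefficient.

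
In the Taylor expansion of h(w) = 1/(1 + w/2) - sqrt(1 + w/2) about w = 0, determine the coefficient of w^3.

-17/128

Expand each term separately and add.
h(0) = 0
h′(0) = -3/4
h′′(0) = 9/16
h′′′(0) = -51/64
So c_3 = h′′′(0)/3! = -17/128.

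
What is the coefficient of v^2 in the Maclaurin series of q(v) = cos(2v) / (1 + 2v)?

2

Multiply the two series term by term and collect like powers.
q(0) = 1
q′(0) = -2
q′′(0) = 4
The Taylor polynomial is Σ q^(k)(0)/k! · v^k.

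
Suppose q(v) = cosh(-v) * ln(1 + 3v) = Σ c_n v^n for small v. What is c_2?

-9/2

Take the Cauchy product of the two expansions.
q(0) = 0
q′(0) = 3
q′′(0) = -9
The Taylor polynomial is Σ q^(k)(0)/k! · v^k.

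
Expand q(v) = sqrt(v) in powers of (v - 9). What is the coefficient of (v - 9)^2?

-1/216

q(9) = 3
q′(9) = 1/6
q′′(9) = -1/108
The Taylor polynomial is Σ q^(k)(9)/k! · (v - 9)^k.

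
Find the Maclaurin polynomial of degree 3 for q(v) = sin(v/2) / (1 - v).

Expand each factor separately, then convolve coefficients.
q(0) = 0
q′(0) = 1/2
q′′(0) = 1
q′′′(0) = 23/8
The Taylor polynomial is Σ q^(k)(0)/k! · v^k.

23*v^3/48 + v^2/2 + v/2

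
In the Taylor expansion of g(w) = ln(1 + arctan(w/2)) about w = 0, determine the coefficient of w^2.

Compose series: expand the inner function first, then feed it into the outer expansion.
g(0) = 0
g′(0) = 1/2
g′′(0) = -1/4
Dividing each by k! gives the coefficients c_0, ..., c_2.

-1/8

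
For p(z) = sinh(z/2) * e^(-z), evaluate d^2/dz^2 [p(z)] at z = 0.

Write out both Maclaurin series and multiply, keeping only the needed powers.
The coefficient of z^2 in the expansion is -1/2, so p′′(0) = 2! * (-1/2) = -1.

-1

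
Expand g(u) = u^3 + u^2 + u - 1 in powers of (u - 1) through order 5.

g(1) = 2
g′(1) = 6
g′′(1) = 8
g′′′(1) = 6
g^(4)(1) = 0
g^(5)(1) = 0

(u - 1)^3 + 4*(u - 1)^2 + 6*(u - 1) + 2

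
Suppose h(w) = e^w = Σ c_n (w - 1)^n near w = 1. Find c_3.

e/6

Use the known series and substitute for the argument.
h(1) = e
h′(1) = e
h′′(1) = e
h′′′(1) = e
Dividing each by k! gives the coefficients c_0, ..., c_3.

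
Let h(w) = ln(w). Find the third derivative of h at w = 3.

2/27

Compute the successive derivatives at the expansion point and divide by k!.
From the series, [(w - 3)^3] h = 1/81; multiply by 3! = 6 to get 2/27.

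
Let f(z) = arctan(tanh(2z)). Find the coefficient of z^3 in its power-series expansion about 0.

Plug the Maclaurin series of the inner function into that of the outer and collect terms.
f(0) = 0
f′(0) = 2
f′′(0) = 0
f′′′(0) = -32
Dividing each by k! gives the coefficients c_0, ..., c_3.

-16/3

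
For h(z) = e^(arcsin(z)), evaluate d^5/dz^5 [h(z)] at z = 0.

20

Compose series: expand the inner function first, then feed it into the outer expansion.
The coefficient of z^5 in the expansion is 1/6, so h^(5)(0) = 5! * (1/6) = 20.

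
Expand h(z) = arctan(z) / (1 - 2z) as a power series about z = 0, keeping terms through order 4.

22*z^4/3 + 11*z^3/3 + 2*z^2 + z

Write out both Maclaurin series and multiply, keeping only the needed powers.
[z^0] = 0;  [z^1] = 1;  [z^2] = 2;  [z^3] = 11/3;  [z^4] = 22/3.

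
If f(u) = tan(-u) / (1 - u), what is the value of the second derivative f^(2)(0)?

-2

Multiply the two series term by term and collect like powers.
From the series, [u^2] f = -1; multiply by 2! = 2 to get -2.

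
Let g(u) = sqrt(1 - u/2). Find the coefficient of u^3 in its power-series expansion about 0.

-1/128

Use the known series and substitute for the argument.
g(0) = 1
g′(0) = -1/4
g′′(0) = -1/16
g′′′(0) = -3/64
So c_3 = g′′′(0)/3! = -1/128.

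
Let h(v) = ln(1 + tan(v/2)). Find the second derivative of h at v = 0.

Plug the Maclaurin series of the inner function into that of the outer and collect terms.
The coefficient of v^2 in the expansion is -1/8, so h′′(0) = 2! * (-1/8) = -1/4.

-1/4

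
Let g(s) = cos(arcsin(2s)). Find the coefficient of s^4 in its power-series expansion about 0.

-2

Substitute the inner expansion into the outer series and collect powers.
g(0) = 1
g′(0) = 0
g′′(0) = -4
g′′′(0) = 0
g^(4)(0) = -48
Then c_k = g^(k)(0)/k! gives each Taylor coefficient.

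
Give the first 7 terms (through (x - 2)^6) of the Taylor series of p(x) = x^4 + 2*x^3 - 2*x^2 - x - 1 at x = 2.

p(2) = 21
p′(2) = 47
p′′(2) = 68
p′′′(2) = 60
p^(4)(2) = 24
p^(5)(2) = 0
p^(6)(2) = 0
Then c_k = p^(k)(2)/k! gives each Taylor coefficient.

(x - 2)^4 + 10*(x - 2)^3 + 34*(x - 2)^2 + 47*(x - 2) + 21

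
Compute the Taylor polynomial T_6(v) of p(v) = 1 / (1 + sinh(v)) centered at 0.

Use the geometric series for the reciprocal, then substitute.
p(0) = 1
p′(0) = -1
p′′(0) = 2
p′′′(0) = -7
p^(4)(0) = 32
p^(5)(0) = -181
p^(6)(0) = 1232

77*v^6/45 - 181*v^5/120 + 4*v^4/3 - 7*v^3/6 + v^2 - v + 1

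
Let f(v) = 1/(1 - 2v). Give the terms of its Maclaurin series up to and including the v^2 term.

4*v^2 + 2*v + 1

Use the known series and substitute for the argument.
[v^0] = 1;  [v^1] = 2;  [v^2] = 4.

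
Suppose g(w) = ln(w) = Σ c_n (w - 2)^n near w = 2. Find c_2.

-1/8

Differentiate repeatedly and evaluate at the center.
[(w - 2)^0] = ln(2);  [(w - 2)^1] = 1/2;  [(w - 2)^2] = -1/8.
So c_2 = g′′(2)/2! = -1/8.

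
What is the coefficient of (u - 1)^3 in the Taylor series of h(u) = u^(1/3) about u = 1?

[(u - 1)^0] = 1;  [(u - 1)^1] = 1/3;  [(u - 1)^2] = -1/9;  [(u - 1)^3] = 5/81.

5/81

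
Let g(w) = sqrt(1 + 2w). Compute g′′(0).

-1

Differentiate repeatedly and evaluate at the center.
The coefficient of w^2 in the expansion is -1/2, so g′′(0) = 2! * (-1/2) = -1.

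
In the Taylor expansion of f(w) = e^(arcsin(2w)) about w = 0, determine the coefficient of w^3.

8/3

Let u equal the inner series; expand the outer function in u and truncate.
f(0) = 1
f′(0) = 2
f′′(0) = 4
f′′′(0) = 16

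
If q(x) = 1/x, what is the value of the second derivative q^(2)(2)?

From the series, [(x - 2)^2] q = 1/8; multiply by 2! = 2 to get 1/4.

1/4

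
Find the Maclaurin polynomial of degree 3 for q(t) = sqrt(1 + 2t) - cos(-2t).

t^3/2 + 3*t^2/2 + t

Expand each term separately and add.
q(0) = 0
q′(0) = 1
q′′(0) = 3
q′′′(0) = 3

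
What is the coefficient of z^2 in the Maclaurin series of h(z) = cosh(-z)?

Apply the Taylor formula c_k = f^(k)(a)/k!.

1/2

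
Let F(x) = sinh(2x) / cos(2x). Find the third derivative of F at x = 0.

32

Divide the numerator series by the denominator series (power-series long division).
From the series, [x^3] F = 16/3; multiply by 3! = 6 to get 32.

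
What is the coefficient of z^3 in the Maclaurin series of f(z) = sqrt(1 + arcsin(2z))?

Compose series: expand the inner function first, then feed it into the outer expansion.
f(0) = 1
f′(0) = 1
f′′(0) = -1
f′′′(0) = 7

7/6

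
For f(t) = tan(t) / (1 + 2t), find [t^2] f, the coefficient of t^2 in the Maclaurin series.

Write out both Maclaurin series and multiply, keeping only the needed powers.
[t^0] = 0;  [t^1] = 1;  [t^2] = -2.
So c_2 = f′′(0)/2! = -2.

-2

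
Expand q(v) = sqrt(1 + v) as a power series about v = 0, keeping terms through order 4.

q(0) = 1
q′(0) = 1/2
q′′(0) = -1/4
q′′′(0) = 3/8
q^(4)(0) = -15/16

-5*v^4/128 + v^3/16 - v^2/8 + v/2 + 1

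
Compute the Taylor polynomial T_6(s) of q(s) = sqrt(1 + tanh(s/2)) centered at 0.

Let u equal the inner series; expand the outer function in u and truncate.
q(0) = 1
q′(0) = 1/4
q′′(0) = -1/16
q′′′(0) = -5/64
q^(4)(0) = 17/256
q^(5)(0) = 121/1024
q^(6)(0) = -721/4096
Then c_k = q^(k)(0)/k! gives each Taylor coefficient.

-721*s^6/2949120 + 121*s^5/122880 + 17*s^4/6144 - 5*s^3/384 - s^2/32 + s/4 + 1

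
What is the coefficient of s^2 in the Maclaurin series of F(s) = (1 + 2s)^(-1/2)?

3/2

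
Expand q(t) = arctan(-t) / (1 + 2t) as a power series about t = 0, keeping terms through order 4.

22*t^4/3 - 11*t^3/3 + 2*t^2 - t

Write out both Maclaurin series and multiply, keeping only the needed powers.
q(0) = 0
q′(0) = -1
q′′(0) = 4
q′′′(0) = -22
q^(4)(0) = 176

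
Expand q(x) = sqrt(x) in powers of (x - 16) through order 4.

[(x - 16)^0] = 4;  [(x - 16)^1] = 1/8;  [(x - 16)^2] = -1/512;  [(x - 16)^3] = 1/16384;  [(x - 16)^4] = -5/2097152.

-5*(x - 16)^4/2097152 + (x - 16)^3/16384 - (x - 16)^2/512 + (x - 16)/8 + 4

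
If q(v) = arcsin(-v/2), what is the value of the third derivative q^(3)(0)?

The coefficient of v^3 in the expansion is -1/48, so q′′′(0) = 3! * (-1/48) = -1/8.

-1/8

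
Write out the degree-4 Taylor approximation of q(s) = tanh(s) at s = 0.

-s^3/3 + s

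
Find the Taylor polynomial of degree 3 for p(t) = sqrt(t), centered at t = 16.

p(16) = 4
p′(16) = 1/8
p′′(16) = -1/256
p′′′(16) = 3/8192
The Taylor polynomial is Σ p^(k)(16)/k! · (t - 16)^k.

(t - 16)^3/16384 - (t - 16)^2/512 + (t - 16)/8 + 4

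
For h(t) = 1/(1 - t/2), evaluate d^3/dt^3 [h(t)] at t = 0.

3/4

Compute the successive derivatives at the expansion point and divide by k!.
From the series, [t^3] h = 1/8; multiply by 3! = 6 to get 3/4.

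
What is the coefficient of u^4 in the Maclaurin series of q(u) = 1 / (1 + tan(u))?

Expand as Σ (-1)^k u^k with u equal to the inner function's series.
So c_4 = q^(4)(0)/4! = 5/3.

5/3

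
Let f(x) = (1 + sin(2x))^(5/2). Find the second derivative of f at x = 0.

Substitute the inner expansion into the outer series and collect powers.
From the series, [x^2] f = 15/2; multiply by 2! = 2 to get 15.

15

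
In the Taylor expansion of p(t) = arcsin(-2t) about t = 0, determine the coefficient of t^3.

p(0) = 0
p′(0) = -2
p′′(0) = 0
p′′′(0) = -8

-4/3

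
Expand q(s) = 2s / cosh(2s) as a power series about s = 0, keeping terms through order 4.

-4*s^3 + 2*s

Divide the numerator series by the denominator series (power-series long division).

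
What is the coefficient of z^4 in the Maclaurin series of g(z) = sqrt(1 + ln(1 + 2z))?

-143/24

Let u equal the inner series; expand the outer function in u and truncate.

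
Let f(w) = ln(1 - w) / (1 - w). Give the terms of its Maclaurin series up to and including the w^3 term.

-11*w^3/6 - 3*w^2/2 - w

Expand 1/(denominator) as a geometric series and multiply by the numerator's series.
f(0) = 0
f′(0) = -1
f′′(0) = -3
f′′′(0) = -11
Dividing each by k! gives the coefficients c_0, ..., c_3.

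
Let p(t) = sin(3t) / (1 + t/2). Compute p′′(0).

Take the Cauchy product of the two expansions.
From the series, [t^2] p = -3/2; multiply by 2! = 2 to get -3.

-3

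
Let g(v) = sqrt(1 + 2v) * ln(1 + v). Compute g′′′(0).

-4

Multiply the two series term by term and collect like powers.
The coefficient of v^3 in the expansion is -2/3, so g′′′(0) = 3! * (-2/3) = -4.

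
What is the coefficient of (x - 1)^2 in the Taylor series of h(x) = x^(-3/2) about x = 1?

Compute the successive derivatives at the expansion point and divide by k!.
h(1) = 1
h′(1) = -3/2
h′′(1) = 15/4
The Taylor polynomial is Σ h^(k)(1)/k! · (x - 1)^k.

15/8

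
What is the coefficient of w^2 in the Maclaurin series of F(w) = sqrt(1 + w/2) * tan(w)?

1/4

Take the Cauchy product of the two expansions.
[w^0] = 0;  [w^1] = 1;  [w^2] = 1/4.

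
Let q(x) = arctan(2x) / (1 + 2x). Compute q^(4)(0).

Write out both Maclaurin series and multiply, keeping only the needed powers.
From the series, [x^4] q = -32/3; multiply by 4! = 24 to get -256.

-256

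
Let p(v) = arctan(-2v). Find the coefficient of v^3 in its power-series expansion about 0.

8/3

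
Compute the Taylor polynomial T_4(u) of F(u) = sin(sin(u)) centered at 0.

-u^3/3 + u

Plug the Maclaurin series of the inner function into that of the outer and collect terms.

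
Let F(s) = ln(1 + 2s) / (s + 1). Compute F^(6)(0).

-19968

Use 1/(1 - r) = Σ r^k on the denominator, then take the Cauchy product.
From the series, [s^6] F = -416/15; multiply by 6! = 720 to get -19968.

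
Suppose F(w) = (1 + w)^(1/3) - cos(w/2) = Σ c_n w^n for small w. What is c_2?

1/72

Expand each term separately and add.
[w^0] = 0;  [w^1] = 1/3;  [w^2] = 1/72.
So c_2 = F′′(0)/2! = 1/72.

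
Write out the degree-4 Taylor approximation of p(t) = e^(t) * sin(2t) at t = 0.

Write out both Maclaurin series and multiply, keeping only the needed powers.
p(0) = 0
p′(0) = 2
p′′(0) = 4
p′′′(0) = -2
p^(4)(0) = -24

-t^4 - t^3/3 + 2*t^2 + 2*t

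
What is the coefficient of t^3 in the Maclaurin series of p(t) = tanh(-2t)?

8/3

p(0) = 0
p′(0) = -2
p′′(0) = 0
p′′′(0) = 16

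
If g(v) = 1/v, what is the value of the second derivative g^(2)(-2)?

-1/4

Compute the successive derivatives at the expansion point and divide by k!.
The coefficient of (v + 2)^2 in the expansion is -1/8, so g′′(-2) = 2! * (-1/8) = -1/4.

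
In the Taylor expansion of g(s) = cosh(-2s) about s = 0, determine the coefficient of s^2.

Differentiate repeatedly and evaluate at the center.
g(0) = 1
g′(0) = 0
g′′(0) = 4
So c_2 = g′′(0)/2! = 2.

2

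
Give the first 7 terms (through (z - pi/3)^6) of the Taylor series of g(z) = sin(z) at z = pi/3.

-sqrt(3)*(z - pi/3)^6/1440 + (z - pi/3)^5/240 + sqrt(3)*(z - pi/3)^4/48 - (z - pi/3)^3/12 - sqrt(3)*(z - pi/3)^2/4 + (z - pi/3)/2 + sqrt(3)/2

Use the known series and substitute for the argument.
[(z - pi/3)^0] = sqrt(3)/2;  [(z - pi/3)^1] = 1/2;  [(z - pi/3)^2] = -sqrt(3)/4;  [(z - pi/3)^3] = -1/12;  [(z - pi/3)^4] = sqrt(3)/48;  [(z - pi/3)^5] = 1/240;  [(z - pi/3)^6] = -sqrt(3)/1440.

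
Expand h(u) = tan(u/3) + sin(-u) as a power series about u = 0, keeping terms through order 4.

Add the two expansions coefficient-wise.
[u^0] = 0;  [u^1] = -2/3;  [u^2] = 0;  [u^3] = 29/162;  [u^4] = 0.

29*u^3/162 - 2*u/3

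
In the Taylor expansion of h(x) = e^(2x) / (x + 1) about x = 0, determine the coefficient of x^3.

1/3

Expand 1/(denominator) as a geometric series and multiply by the numerator's series.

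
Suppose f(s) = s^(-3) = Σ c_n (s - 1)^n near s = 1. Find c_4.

15

f(1) = 1
f′(1) = -3
f′′(1) = 12
f′′′(1) = -60
f^(4)(1) = 360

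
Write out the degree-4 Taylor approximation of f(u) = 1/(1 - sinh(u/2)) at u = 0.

u^4/12 + 7*u^3/48 + u^2/4 + u/2 + 1

Substitute the inner expansion into the outer series and collect powers.
f(0) = 1
f′(0) = 1/2
f′′(0) = 1/2
f′′′(0) = 7/8
f^(4)(0) = 2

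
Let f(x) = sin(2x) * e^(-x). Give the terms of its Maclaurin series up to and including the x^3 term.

-x^3/3 - 2*x^2 + 2*x

Write out both Maclaurin series and multiply, keeping only the needed powers.
f(0) = 0
f′(0) = 2
f′′(0) = -4
f′′′(0) = -2
Then c_k = f^(k)(0)/k! gives each Taylor coefficient.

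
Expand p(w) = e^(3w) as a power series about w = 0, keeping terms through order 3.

[w^0] = 1;  [w^1] = 3;  [w^2] = 9/2;  [w^3] = 9/2.

9*w^3/2 + 9*w^2/2 + 3*w + 1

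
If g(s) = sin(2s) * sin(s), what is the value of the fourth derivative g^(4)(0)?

Take the Cauchy product of the two expansions.
From the series, [s^4] g = -5/3; multiply by 4! = 24 to get -40.

-40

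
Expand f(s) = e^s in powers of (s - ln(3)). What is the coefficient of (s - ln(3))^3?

1/2

Compute the successive derivatives at the expansion point and divide by k!.
So c_3 = f′′′(ln(3))/3! = 1/2.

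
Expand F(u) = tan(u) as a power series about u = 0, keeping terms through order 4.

u^3/3 + u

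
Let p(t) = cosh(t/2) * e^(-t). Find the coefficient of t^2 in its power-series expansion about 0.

Multiply the two series term by term and collect like powers.
p(0) = 1
p′(0) = -1
p′′(0) = 5/4
So c_2 = p′′(0)/2! = 5/8.

5/8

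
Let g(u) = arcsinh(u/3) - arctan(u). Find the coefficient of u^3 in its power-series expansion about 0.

53/162

Add the two expansions coefficient-wise.
So c_3 = g′′′(0)/3! = 53/162.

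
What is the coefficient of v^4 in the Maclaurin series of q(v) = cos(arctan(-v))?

3/8

Compose series: expand the inner function first, then feed it into the outer expansion.
q(0) = 1
q′(0) = 0
q′′(0) = -1
q′′′(0) = 0
q^(4)(0) = 9
Then c_k = q^(k)(0)/k! gives each Taylor coefficient.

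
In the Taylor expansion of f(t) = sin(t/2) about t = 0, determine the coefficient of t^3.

f(0) = 0
f′(0) = 1/2
f′′(0) = 0
f′′′(0) = -1/8
The Taylor polynomial is Σ f^(k)(0)/k! · t^k.

-1/48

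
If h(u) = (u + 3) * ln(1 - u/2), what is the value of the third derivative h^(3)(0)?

-3/2

Distribute the polynomial across the series and collect like powers.
From the series, [u^3] h = -1/4; multiply by 3! = 6 to get -3/2.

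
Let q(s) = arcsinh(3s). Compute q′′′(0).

The coefficient of s^3 in the expansion is -9/2, so q′′′(0) = 3! * (-9/2) = -27.

-27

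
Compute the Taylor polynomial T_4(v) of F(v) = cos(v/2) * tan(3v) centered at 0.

Write out both Maclaurin series and multiply, keeping only the needed powers.
F(0) = 0
F′(0) = 3
F′′(0) = 0
F′′′(0) = 207/4
F^(4)(0) = 0

69*v^3/8 + 3*v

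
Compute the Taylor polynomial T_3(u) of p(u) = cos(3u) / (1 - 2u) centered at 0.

Write out both Maclaurin series and multiply, keeping only the needed powers.
p(0) = 1
p′(0) = 2
p′′(0) = -1
p′′′(0) = -6

-u^3 - u^2/2 + 2*u + 1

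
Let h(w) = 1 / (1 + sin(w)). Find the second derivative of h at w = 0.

2

Expand as Σ (-1)^k u^k with u equal to the inner function's series.
From the series, [w^2] h = 1; multiply by 2! = 2 to get 2.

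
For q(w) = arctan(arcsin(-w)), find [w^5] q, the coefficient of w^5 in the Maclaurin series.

-13/120

Substitute the inner expansion into the outer series and collect powers.
q(0) = 0
q′(0) = -1
q′′(0) = 0
q′′′(0) = 1
q^(4)(0) = 0
q^(5)(0) = -13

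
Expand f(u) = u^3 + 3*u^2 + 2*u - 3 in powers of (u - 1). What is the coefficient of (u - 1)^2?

6

f(1) = 3
f′(1) = 11
f′′(1) = 12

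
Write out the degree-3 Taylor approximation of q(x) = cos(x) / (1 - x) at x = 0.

x^3/2 + x^2/2 + x + 1

Multiply the numerator's expansion by the denominator's geometric series.
q(0) = 1
q′(0) = 1
q′′(0) = 1
q′′′(0) = 3
Then c_k = q^(k)(0)/k! gives each Taylor coefficient.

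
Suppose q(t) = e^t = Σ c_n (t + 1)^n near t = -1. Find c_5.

e^(-1)/120

q(-1) = e^(-1)
q′(-1) = e^(-1)
q′′(-1) = e^(-1)
q′′′(-1) = e^(-1)
q^(4)(-1) = e^(-1)
q^(5)(-1) = e^(-1)
The Taylor polynomial is Σ q^(k)(-1)/k! · (t + 1)^k.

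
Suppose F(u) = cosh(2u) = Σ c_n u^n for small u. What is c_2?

2

Use the known series and substitute for the argument.
[u^0] = 1;  [u^1] = 0;  [u^2] = 2.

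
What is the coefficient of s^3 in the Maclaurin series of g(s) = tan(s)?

Compute the successive derivatives at the expansion point and divide by k!.
g(0) = 0
g′(0) = 1
g′′(0) = 0
g′′′(0) = 2

1/3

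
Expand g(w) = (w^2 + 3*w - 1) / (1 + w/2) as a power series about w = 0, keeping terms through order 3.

3*w^3/8 - 3*w^2/4 + 7*w/2 - 1

Shift and add copies of the series according to the polynomial's terms.
g(0) = -1
g′(0) = 7/2
g′′(0) = -3/2
g′′′(0) = 9/4
Dividing each by k! gives the coefficients c_0, ..., c_3.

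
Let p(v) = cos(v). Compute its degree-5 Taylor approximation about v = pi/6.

-(v - pi/6)^5/240 + sqrt(3)*(v - pi/6)^4/48 + (v - pi/6)^3/12 - sqrt(3)*(v - pi/6)^2/4 - (v - pi/6)/2 + sqrt(3)/2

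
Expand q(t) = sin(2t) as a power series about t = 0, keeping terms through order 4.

[t^0] = 0;  [t^1] = 2;  [t^2] = 0;  [t^3] = -4/3;  [t^4] = 0.

-4*t^3/3 + 2*t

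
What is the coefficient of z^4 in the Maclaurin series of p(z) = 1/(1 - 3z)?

Apply the Taylor formula c_k = f^(k)(a)/k!.
p(0) = 1
p′(0) = 3
p′′(0) = 18
p′′′(0) = 162
p^(4)(0) = 1944
Then c_k = p^(k)(0)/k! gives each Taylor coefficient.

81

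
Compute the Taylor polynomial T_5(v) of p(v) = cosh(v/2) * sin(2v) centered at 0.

Expand each factor separately, then convolve coefficients.
[v^0] = 0;  [v^1] = 2;  [v^2] = 0;  [v^3] = -13/12;  [v^4] = 0;  [v^5] = 101/960.

101*v^5/960 - 13*v^3/12 + 2*v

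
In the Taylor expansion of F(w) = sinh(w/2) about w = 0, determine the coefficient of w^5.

1/3840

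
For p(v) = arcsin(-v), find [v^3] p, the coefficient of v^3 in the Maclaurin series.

Apply the Taylor formula c_k = f^(k)(a)/k!.
p(0) = 0
p′(0) = -1
p′′(0) = 0
p′′′(0) = -1
So c_3 = p′′′(0)/3! = -1/6.

-1/6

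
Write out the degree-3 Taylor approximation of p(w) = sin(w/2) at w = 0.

-w^3/48 + w/2

p(0) = 0
p′(0) = 1/2
p′′(0) = 0
p′′′(0) = -1/8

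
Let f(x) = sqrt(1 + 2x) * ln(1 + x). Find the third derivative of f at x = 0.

Expand each factor separately, then convolve coefficients.
From the series, [x^3] f = -2/3; multiply by 3! = 6 to get -4.

-4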